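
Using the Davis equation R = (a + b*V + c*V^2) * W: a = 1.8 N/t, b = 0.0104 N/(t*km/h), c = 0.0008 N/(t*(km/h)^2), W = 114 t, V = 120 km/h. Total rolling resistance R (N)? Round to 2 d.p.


b*V = 0.0104 * 120 = 1.248
c*V^2 = 0.0008 * 14400 = 11.52
R_per_t = 1.8 + 1.248 + 11.52 = 14.568 N/t
R_total = 14.568 * 114 = 1660.75 N

1660.75


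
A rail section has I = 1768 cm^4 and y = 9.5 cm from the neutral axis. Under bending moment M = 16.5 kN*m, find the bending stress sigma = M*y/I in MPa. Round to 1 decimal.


Convert units:
M = 16.5 kN*m = 16500000 N*mm
y = 9.5 cm = 95 mm
I = 1768 cm^4 = 17680000 mm^4
sigma = 16500000 * 95 / 17680000
sigma = 88.7 MPa

88.7


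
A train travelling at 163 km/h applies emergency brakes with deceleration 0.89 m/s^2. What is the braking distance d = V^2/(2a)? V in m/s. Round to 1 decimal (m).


Convert speed: V = 163 / 3.6 = 45.2778 m/s
V^2 = 2050.0772
d = 2050.0772 / (2 * 0.89)
d = 2050.0772 / 1.78
d = 1151.7 m

1151.7


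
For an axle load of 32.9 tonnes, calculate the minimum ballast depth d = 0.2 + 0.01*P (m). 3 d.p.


d = 0.2 + 0.01 * 32.9
d = 0.2 + 0.329
d = 0.529 m

0.529


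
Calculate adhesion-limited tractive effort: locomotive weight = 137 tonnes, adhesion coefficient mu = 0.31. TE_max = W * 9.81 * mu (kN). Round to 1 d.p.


TE_max = W * g * mu
TE_max = 137 * 9.81 * 0.31
TE_max = 1343.97 * 0.31
TE_max = 416.6 kN

416.6


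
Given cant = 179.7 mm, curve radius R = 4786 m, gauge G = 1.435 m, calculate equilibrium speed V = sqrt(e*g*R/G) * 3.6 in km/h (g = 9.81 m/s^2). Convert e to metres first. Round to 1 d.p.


Convert cant: e = 179.7 mm = 0.1797 m
V_ms = sqrt(0.1797 * 9.81 * 4786 / 1.435)
V_ms = sqrt(5879.465925) = 76.6777 m/s
V = 76.6777 * 3.6 = 276.0 km/h

276.0


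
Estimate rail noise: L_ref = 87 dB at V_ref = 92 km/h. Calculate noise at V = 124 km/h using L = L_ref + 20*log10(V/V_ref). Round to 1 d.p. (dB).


V/V_ref = 124 / 92 = 1.347826
log10(1.347826) = 0.129634
20 * 0.129634 = 2.5927
L = 87 + 2.5927 = 89.6 dB

89.6


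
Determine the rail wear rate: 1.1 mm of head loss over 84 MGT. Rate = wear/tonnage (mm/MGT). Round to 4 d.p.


Wear rate = total wear / cumulative tonnage
Rate = 1.1 / 84
Rate = 0.0131 mm/MGT

0.0131


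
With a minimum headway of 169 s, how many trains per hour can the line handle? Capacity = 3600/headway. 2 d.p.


Capacity = 3600 / headway
Capacity = 3600 / 169
Capacity = 21.30 trains/hour

21.30


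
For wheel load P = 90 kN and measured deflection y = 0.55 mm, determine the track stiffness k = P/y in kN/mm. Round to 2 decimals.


Track stiffness k = P / y
k = 90 / 0.55
k = 163.64 kN/mm

163.64


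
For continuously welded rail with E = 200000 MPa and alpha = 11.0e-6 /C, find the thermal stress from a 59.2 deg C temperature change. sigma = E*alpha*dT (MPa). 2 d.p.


sigma = E * alpha * dT
sigma = 200000 * 11.0e-6 * 59.2
sigma = 2.2 * 59.2
sigma = 130.24 MPa

130.24


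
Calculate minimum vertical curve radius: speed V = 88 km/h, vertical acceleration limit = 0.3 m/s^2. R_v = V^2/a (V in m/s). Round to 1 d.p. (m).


Convert speed: V = 88 / 3.6 = 24.4444 m/s
V^2 = 597.5309 m^2/s^2
R_v = 597.5309 / 0.3
R_v = 1991.8 m

1991.8


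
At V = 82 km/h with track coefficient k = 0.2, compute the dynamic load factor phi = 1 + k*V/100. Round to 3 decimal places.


phi = 1 + k * V / 100
phi = 1 + 0.2 * 82 / 100
phi = 1 + 0.164
phi = 1.164

1.164


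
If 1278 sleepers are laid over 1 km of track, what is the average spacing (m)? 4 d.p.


Spacing = 1000 m / number of sleepers
Spacing = 1000 / 1278
Spacing = 0.7825 m

0.7825


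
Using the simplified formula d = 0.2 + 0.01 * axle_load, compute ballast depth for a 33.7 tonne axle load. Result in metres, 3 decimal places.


d = 0.2 + 0.01 * 33.7
d = 0.2 + 0.337
d = 0.537 m

0.537


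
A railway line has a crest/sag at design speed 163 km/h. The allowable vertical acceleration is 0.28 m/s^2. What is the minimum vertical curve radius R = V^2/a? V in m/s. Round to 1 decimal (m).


Convert speed: V = 163 / 3.6 = 45.2778 m/s
V^2 = 2050.0772 m^2/s^2
R_v = 2050.0772 / 0.28
R_v = 7321.7 m

7321.7


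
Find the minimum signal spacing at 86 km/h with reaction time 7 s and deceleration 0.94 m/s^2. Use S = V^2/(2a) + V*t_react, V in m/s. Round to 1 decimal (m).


V = 86 / 3.6 = 23.8889 m/s
Braking distance = 23.8889^2 / (2*0.94) = 303.5527 m
Sighting distance = 23.8889 * 7 = 167.2222 m
S = 303.5527 + 167.2222 = 470.8 m

470.8


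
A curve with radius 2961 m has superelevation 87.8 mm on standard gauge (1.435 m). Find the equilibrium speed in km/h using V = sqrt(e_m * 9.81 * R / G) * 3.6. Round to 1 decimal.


Convert cant: e = 87.8 mm = 0.0878 m
V_ms = sqrt(0.0878 * 9.81 * 2961 / 1.435)
V_ms = sqrt(1777.256166) = 42.1575 m/s
V = 42.1575 * 3.6 = 151.8 km/h

151.8


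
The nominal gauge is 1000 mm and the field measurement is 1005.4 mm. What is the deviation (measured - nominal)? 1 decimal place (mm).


Deviation = measured - nominal
Deviation = 1005.4 - 1000
Deviation = 5.4 mm

5.4


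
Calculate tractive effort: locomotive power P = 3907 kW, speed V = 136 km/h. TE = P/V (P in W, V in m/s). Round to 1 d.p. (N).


Convert: P = 3907 kW = 3907000 W
V = 136 / 3.6 = 37.7778 m/s
TE = 3907000 / 37.7778
TE = 103420.6 N

103420.6


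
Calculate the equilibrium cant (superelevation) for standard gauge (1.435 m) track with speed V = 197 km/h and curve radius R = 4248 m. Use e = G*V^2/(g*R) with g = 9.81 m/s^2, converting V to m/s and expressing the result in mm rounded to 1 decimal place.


Convert speed: V = 197 / 3.6 = 54.7222 m/s
Apply formula: e = 1.435 * 54.7222^2 / (9.81 * 4248)
e = 1.435 * 2994.5216 / 41672.88
e = 0.103116 m = 103.1 mm

103.1


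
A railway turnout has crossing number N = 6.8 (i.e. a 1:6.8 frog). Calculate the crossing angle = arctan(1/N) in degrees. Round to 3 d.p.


1/N = 1/6.8 = 0.147059
angle = arctan(0.147059) = 0.146012 rad
angle = 0.146012 * 180/pi = 8.366 degrees

8.366


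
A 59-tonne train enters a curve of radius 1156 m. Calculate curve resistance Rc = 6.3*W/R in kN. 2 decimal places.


Rc = 6.3 * W / R
Rc = 6.3 * 59 / 1156
Rc = 371.7 / 1156
Rc = 0.32 kN

0.32


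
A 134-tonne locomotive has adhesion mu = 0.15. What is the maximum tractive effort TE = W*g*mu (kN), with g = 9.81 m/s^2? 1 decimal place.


TE_max = W * g * mu
TE_max = 134 * 9.81 * 0.15
TE_max = 1314.54 * 0.15
TE_max = 197.2 kN

197.2


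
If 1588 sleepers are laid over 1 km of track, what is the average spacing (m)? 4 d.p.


Spacing = 1000 m / number of sleepers
Spacing = 1000 / 1588
Spacing = 0.6297 m

0.6297


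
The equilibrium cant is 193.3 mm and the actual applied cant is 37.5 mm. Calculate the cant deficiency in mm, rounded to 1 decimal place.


Cant deficiency = equilibrium cant - actual cant
CD = 193.3 - 37.5
CD = 155.8 mm

155.8


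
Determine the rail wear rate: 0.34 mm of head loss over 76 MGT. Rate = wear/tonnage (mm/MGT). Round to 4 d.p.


Wear rate = total wear / cumulative tonnage
Rate = 0.34 / 76
Rate = 0.0045 mm/MGT

0.0045


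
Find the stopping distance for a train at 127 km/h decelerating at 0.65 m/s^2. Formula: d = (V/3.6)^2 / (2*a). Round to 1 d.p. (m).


Convert speed: V = 127 / 3.6 = 35.2778 m/s
V^2 = 1244.5216
d = 1244.5216 / (2 * 0.65)
d = 1244.5216 / 1.3
d = 957.3 m

957.3


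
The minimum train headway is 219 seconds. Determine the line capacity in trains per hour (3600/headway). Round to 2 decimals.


Capacity = 3600 / headway
Capacity = 3600 / 219
Capacity = 16.44 trains/hour

16.44


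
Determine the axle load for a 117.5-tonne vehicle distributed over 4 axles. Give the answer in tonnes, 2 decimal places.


Load per axle = total weight / number of axles
Load = 117.5 / 4
Load = 29.38 tonnes

29.38


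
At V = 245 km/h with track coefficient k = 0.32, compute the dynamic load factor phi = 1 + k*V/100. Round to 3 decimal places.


phi = 1 + k * V / 100
phi = 1 + 0.32 * 245 / 100
phi = 1 + 0.784
phi = 1.784

1.784


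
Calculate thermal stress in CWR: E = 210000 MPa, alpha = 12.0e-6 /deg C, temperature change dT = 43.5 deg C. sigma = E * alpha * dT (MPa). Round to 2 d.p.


sigma = E * alpha * dT
sigma = 210000 * 12.0e-6 * 43.5
sigma = 2.52 * 43.5
sigma = 109.62 MPa

109.62


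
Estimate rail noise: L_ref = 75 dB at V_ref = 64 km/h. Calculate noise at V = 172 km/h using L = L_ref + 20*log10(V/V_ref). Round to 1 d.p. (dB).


V/V_ref = 172 / 64 = 2.6875
log10(2.6875) = 0.429348
20 * 0.429348 = 8.587
L = 75 + 8.587 = 83.6 dB

83.6


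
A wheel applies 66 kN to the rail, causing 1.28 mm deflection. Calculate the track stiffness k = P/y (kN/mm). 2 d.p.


Track stiffness k = P / y
k = 66 / 1.28
k = 51.56 kN/mm

51.56


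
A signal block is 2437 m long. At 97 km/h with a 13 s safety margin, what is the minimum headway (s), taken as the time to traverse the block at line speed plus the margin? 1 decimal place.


V = 97 / 3.6 = 26.9444 m/s
Block traversal time = 2437 / 26.9444 = 90.4454 s
Headway = 90.4454 + 13
Headway = 103.4 s

103.4


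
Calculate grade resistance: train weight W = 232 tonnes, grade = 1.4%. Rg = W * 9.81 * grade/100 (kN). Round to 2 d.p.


Rg = W * 9.81 * grade / 100
Rg = 232 * 9.81 * 1.4 / 100
Rg = 2275.92 * 0.014
Rg = 31.86 kN

31.86


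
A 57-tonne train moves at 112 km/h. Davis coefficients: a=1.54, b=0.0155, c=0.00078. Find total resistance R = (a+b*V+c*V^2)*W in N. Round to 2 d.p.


b*V = 0.0155 * 112 = 1.736
c*V^2 = 0.00078 * 12544 = 9.78432
R_per_t = 1.54 + 1.736 + 9.78432 = 13.06032 N/t
R_total = 13.06032 * 57 = 744.44 N

744.44


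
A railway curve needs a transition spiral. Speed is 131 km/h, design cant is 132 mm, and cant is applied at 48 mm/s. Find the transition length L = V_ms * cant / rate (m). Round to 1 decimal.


Convert speed: V = 131 / 3.6 = 36.3889 m/s
L = 36.3889 * 132 / 48
L = 4803.3333 / 48
L = 100.1 m

100.1


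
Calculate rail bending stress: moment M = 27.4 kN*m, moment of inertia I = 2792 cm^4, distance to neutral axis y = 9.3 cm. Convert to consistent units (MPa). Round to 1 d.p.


Convert units:
M = 27.4 kN*m = 27400000 N*mm
y = 9.3 cm = 93 mm
I = 2792 cm^4 = 27920000 mm^4
sigma = 27400000 * 93 / 27920000
sigma = 91.3 MPa

91.3


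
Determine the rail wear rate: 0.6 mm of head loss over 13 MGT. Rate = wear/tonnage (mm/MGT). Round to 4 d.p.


Wear rate = total wear / cumulative tonnage
Rate = 0.6 / 13
Rate = 0.0462 mm/MGT

0.0462


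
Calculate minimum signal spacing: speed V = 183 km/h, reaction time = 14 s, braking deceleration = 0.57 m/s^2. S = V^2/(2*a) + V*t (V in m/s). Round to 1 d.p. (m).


V = 183 / 3.6 = 50.8333 m/s
Braking distance = 50.8333^2 / (2*0.57) = 2266.691 m
Sighting distance = 50.8333 * 14 = 711.6667 m
S = 2266.691 + 711.6667 = 2978.4 m

2978.4


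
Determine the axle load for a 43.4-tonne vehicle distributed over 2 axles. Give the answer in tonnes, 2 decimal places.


Load per axle = total weight / number of axles
Load = 43.4 / 2
Load = 21.70 tonnes

21.70


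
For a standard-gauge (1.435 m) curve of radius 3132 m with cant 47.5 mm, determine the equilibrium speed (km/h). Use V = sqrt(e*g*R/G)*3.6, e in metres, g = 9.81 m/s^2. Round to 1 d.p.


Convert cant: e = 47.5 mm = 0.0475 m
V_ms = sqrt(0.0475 * 9.81 * 3132 / 1.435)
V_ms = sqrt(1017.026969) = 31.8909 m/s
V = 31.8909 * 3.6 = 114.8 km/h

114.8


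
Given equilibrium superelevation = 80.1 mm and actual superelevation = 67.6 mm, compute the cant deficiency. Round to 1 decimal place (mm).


Cant deficiency = equilibrium cant - actual cant
CD = 80.1 - 67.6
CD = 12.5 mm

12.5


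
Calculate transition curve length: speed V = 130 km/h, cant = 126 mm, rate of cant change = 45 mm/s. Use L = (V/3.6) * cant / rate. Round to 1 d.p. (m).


Convert speed: V = 130 / 3.6 = 36.1111 m/s
L = 36.1111 * 126 / 45
L = 4550.0 / 45
L = 101.1 m

101.1


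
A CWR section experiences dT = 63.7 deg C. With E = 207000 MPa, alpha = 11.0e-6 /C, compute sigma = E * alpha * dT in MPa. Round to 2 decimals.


sigma = E * alpha * dT
sigma = 207000 * 11.0e-6 * 63.7
sigma = 2.277 * 63.7
sigma = 145.04 MPa

145.04


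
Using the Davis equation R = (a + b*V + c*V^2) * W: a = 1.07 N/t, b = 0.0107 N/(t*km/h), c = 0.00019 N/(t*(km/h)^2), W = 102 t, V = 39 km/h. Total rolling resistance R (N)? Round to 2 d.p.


b*V = 0.0107 * 39 = 0.4173
c*V^2 = 0.00019 * 1521 = 0.28899
R_per_t = 1.07 + 0.4173 + 0.28899 = 1.77629 N/t
R_total = 1.77629 * 102 = 181.18 N

181.18


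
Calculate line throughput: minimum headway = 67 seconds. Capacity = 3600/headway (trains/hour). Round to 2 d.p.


Capacity = 3600 / headway
Capacity = 3600 / 67
Capacity = 53.73 trains/hour

53.73


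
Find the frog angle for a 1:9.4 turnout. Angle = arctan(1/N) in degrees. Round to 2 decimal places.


1/N = 1/9.4 = 0.106383
angle = arctan(0.106383) = 0.105984 rad
angle = 0.105984 * 180/pi = 6.07 degrees

6.07


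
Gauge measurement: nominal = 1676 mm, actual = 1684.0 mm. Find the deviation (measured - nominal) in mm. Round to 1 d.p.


Deviation = measured - nominal
Deviation = 1684.0 - 1676
Deviation = 8.0 mm

8.0


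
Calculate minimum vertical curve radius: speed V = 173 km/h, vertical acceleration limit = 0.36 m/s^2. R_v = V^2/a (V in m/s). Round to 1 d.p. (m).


Convert speed: V = 173 / 3.6 = 48.0556 m/s
V^2 = 2309.3364 m^2/s^2
R_v = 2309.3364 / 0.36
R_v = 6414.8 m

6414.8


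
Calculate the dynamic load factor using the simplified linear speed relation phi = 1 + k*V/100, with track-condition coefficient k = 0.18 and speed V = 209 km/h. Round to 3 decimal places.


phi = 1 + k * V / 100
phi = 1 + 0.18 * 209 / 100
phi = 1 + 0.3762
phi = 1.376

1.376


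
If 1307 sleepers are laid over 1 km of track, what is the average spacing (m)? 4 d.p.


Spacing = 1000 m / number of sleepers
Spacing = 1000 / 1307
Spacing = 0.7651 m

0.7651


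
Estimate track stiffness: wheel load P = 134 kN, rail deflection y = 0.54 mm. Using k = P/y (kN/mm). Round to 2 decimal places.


Track stiffness k = P / y
k = 134 / 0.54
k = 248.15 kN/mm

248.15


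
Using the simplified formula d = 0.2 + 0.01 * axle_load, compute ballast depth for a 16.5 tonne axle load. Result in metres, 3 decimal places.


d = 0.2 + 0.01 * 16.5
d = 0.2 + 0.165
d = 0.365 m

0.365


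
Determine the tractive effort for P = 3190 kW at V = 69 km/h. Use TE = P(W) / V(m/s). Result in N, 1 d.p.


Convert: P = 3190 kW = 3190000 W
V = 69 / 3.6 = 19.1667 m/s
TE = 3190000 / 19.1667
TE = 166434.8 N

166434.8


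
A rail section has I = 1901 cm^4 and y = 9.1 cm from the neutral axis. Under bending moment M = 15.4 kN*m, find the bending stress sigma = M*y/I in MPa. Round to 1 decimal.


Convert units:
M = 15.4 kN*m = 15400000 N*mm
y = 9.1 cm = 91 mm
I = 1901 cm^4 = 19010000 mm^4
sigma = 15400000 * 91 / 19010000
sigma = 73.7 MPa

73.7


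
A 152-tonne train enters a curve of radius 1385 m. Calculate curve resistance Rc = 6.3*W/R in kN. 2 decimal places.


Rc = 6.3 * W / R
Rc = 6.3 * 152 / 1385
Rc = 957.6 / 1385
Rc = 0.69 kN

0.69


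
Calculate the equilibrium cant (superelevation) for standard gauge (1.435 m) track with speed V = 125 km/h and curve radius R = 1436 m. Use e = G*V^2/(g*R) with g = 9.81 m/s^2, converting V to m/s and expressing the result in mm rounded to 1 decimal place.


Convert speed: V = 125 / 3.6 = 34.7222 m/s
Apply formula: e = 1.435 * 34.7222^2 / (9.81 * 1436)
e = 1.435 * 1205.6327 / 14087.16
e = 0.122813 m = 122.8 mm

122.8


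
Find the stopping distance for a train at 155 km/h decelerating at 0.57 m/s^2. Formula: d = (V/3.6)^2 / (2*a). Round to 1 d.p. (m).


Convert speed: V = 155 / 3.6 = 43.0556 m/s
V^2 = 1853.7809
d = 1853.7809 / (2 * 0.57)
d = 1853.7809 / 1.14
d = 1626.1 m

1626.1


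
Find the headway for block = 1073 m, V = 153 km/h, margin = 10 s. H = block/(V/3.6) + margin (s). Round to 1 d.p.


V = 153 / 3.6 = 42.5 m/s
Block traversal time = 1073 / 42.5 = 25.2471 s
Headway = 25.2471 + 10
Headway = 35.2 s

35.2


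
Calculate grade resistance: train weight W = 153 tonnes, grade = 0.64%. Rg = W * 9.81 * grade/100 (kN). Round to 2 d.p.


Rg = W * 9.81 * grade / 100
Rg = 153 * 9.81 * 0.64 / 100
Rg = 1500.93 * 0.0064
Rg = 9.61 kN

9.61


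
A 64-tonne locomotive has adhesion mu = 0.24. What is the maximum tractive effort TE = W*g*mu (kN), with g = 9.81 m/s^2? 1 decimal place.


TE_max = W * g * mu
TE_max = 64 * 9.81 * 0.24
TE_max = 627.84 * 0.24
TE_max = 150.7 kN

150.7


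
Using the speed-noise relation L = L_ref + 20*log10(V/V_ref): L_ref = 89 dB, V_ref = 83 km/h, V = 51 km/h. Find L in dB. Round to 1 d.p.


V/V_ref = 51 / 83 = 0.614458
log10(0.614458) = -0.211508
20 * -0.211508 = -4.2302
L = 89 + -4.2302 = 84.8 dB

84.8


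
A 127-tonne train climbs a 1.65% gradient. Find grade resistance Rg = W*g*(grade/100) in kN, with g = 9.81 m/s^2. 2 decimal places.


Rg = W * 9.81 * grade / 100
Rg = 127 * 9.81 * 1.65 / 100
Rg = 1245.87 * 0.0165
Rg = 20.56 kN

20.56


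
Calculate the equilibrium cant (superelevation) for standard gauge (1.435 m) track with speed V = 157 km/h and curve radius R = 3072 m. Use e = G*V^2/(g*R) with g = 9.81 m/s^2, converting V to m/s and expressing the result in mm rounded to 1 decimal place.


Convert speed: V = 157 / 3.6 = 43.6111 m/s
Apply formula: e = 1.435 * 43.6111^2 / (9.81 * 3072)
e = 1.435 * 1901.929 / 30136.32
e = 0.090564 m = 90.6 mm

90.6


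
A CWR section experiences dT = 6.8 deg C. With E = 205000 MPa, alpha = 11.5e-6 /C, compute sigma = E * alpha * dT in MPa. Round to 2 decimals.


sigma = E * alpha * dT
sigma = 205000 * 11.5e-6 * 6.8
sigma = 2.3575 * 6.8
sigma = 16.03 MPa

16.03


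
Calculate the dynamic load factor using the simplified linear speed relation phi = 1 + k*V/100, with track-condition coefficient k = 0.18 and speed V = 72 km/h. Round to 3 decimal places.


phi = 1 + k * V / 100
phi = 1 + 0.18 * 72 / 100
phi = 1 + 0.1296
phi = 1.130

1.130


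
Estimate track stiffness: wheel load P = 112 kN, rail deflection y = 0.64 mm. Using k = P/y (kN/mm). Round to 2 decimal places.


Track stiffness k = P / y
k = 112 / 0.64
k = 175.00 kN/mm

175.00


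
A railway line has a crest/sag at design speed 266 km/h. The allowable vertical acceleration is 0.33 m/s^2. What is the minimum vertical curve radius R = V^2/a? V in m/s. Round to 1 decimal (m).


Convert speed: V = 266 / 3.6 = 73.8889 m/s
V^2 = 5459.5679 m^2/s^2
R_v = 5459.5679 / 0.33
R_v = 16544.1 m

16544.1


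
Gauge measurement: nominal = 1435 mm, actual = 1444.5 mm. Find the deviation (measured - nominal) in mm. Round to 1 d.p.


Deviation = measured - nominal
Deviation = 1444.5 - 1435
Deviation = 9.5 mm

9.5


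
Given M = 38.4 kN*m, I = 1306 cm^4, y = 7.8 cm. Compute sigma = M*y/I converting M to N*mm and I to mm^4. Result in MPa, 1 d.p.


Convert units:
M = 38.4 kN*m = 38400000 N*mm
y = 7.8 cm = 78 mm
I = 1306 cm^4 = 13060000 mm^4
sigma = 38400000 * 78 / 13060000
sigma = 229.3 MPa

229.3


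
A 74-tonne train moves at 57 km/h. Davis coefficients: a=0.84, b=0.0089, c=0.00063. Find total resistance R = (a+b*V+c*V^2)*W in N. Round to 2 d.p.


b*V = 0.0089 * 57 = 0.5073
c*V^2 = 0.00063 * 3249 = 2.04687
R_per_t = 0.84 + 0.5073 + 2.04687 = 3.39417 N/t
R_total = 3.39417 * 74 = 251.17 N

251.17


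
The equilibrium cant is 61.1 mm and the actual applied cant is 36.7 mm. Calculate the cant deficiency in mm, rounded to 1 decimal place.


Cant deficiency = equilibrium cant - actual cant
CD = 61.1 - 36.7
CD = 24.4 mm

24.4


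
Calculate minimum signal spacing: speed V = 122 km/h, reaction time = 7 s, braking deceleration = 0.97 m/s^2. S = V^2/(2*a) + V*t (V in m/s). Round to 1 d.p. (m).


V = 122 / 3.6 = 33.8889 m/s
Braking distance = 33.8889^2 / (2*0.97) = 591.988 m
Sighting distance = 33.8889 * 7 = 237.2222 m
S = 591.988 + 237.2222 = 829.2 m

829.2


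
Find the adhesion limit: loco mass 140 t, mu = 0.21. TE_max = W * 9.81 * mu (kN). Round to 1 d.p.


TE_max = W * g * mu
TE_max = 140 * 9.81 * 0.21
TE_max = 1373.4 * 0.21
TE_max = 288.4 kN

288.4


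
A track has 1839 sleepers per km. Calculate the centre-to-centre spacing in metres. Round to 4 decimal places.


Spacing = 1000 m / number of sleepers
Spacing = 1000 / 1839
Spacing = 0.5438 m

0.5438


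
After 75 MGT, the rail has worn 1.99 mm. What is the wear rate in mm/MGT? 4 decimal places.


Wear rate = total wear / cumulative tonnage
Rate = 1.99 / 75
Rate = 0.0265 mm/MGT

0.0265


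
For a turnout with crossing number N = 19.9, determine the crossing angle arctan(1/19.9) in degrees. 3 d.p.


1/N = 1/19.9 = 0.050251
angle = arctan(0.050251) = 0.050209 rad
angle = 0.050209 * 180/pi = 2.877 degrees

2.877


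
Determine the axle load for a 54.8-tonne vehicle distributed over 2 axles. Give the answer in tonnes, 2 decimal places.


Load per axle = total weight / number of axles
Load = 54.8 / 2
Load = 27.40 tonnes

27.40


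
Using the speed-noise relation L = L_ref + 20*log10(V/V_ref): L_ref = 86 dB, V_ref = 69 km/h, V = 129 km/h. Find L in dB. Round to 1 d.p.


V/V_ref = 129 / 69 = 1.869565
log10(1.869565) = 0.271741
20 * 0.271741 = 5.4348
L = 86 + 5.4348 = 91.4 dB

91.4


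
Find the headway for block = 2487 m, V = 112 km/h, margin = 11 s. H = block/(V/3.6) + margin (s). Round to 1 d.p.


V = 112 / 3.6 = 31.1111 m/s
Block traversal time = 2487 / 31.1111 = 79.9393 s
Headway = 79.9393 + 11
Headway = 90.9 s

90.9


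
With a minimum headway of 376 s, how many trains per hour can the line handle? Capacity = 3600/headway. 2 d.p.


Capacity = 3600 / headway
Capacity = 3600 / 376
Capacity = 9.57 trains/hour

9.57


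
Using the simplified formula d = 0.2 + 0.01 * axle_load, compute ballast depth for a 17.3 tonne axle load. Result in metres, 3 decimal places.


d = 0.2 + 0.01 * 17.3
d = 0.2 + 0.173
d = 0.373 m

0.373


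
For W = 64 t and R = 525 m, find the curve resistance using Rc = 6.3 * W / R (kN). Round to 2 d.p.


Rc = 6.3 * W / R
Rc = 6.3 * 64 / 525
Rc = 403.2 / 525
Rc = 0.77 kN

0.77


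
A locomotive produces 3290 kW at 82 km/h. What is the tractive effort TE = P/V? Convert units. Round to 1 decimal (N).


Convert: P = 3290 kW = 3290000 W
V = 82 / 3.6 = 22.7778 m/s
TE = 3290000 / 22.7778
TE = 144439.0 N

144439.0


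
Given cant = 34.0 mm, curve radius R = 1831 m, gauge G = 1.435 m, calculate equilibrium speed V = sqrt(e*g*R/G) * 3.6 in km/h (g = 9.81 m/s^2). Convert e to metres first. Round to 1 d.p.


Convert cant: e = 34.0 mm = 0.0340 m
V_ms = sqrt(0.0340 * 9.81 * 1831 / 1.435)
V_ms = sqrt(425.583094) = 20.6297 m/s
V = 20.6297 * 3.6 = 74.3 km/h

74.3


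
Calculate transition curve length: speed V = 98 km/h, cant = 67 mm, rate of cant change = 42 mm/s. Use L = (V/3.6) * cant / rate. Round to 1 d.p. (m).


Convert speed: V = 98 / 3.6 = 27.2222 m/s
L = 27.2222 * 67 / 42
L = 1823.8889 / 42
L = 43.4 m

43.4


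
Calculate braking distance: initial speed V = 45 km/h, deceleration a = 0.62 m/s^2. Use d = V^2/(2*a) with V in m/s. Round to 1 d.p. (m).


Convert speed: V = 45 / 3.6 = 12.5 m/s
V^2 = 156.25
d = 156.25 / (2 * 0.62)
d = 156.25 / 1.24
d = 126.0 m

126.0


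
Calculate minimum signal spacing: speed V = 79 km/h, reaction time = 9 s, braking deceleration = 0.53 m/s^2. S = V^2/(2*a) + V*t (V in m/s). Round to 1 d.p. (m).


V = 79 / 3.6 = 21.9444 m/s
Braking distance = 21.9444^2 / (2*0.53) = 454.3006 m
Sighting distance = 21.9444 * 9 = 197.5 m
S = 454.3006 + 197.5 = 651.8 m

651.8


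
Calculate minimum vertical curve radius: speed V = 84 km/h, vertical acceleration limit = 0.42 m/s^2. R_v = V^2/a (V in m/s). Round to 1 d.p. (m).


Convert speed: V = 84 / 3.6 = 23.3333 m/s
V^2 = 544.4444 m^2/s^2
R_v = 544.4444 / 0.42
R_v = 1296.3 m

1296.3


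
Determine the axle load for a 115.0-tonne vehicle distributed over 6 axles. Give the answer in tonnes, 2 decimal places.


Load per axle = total weight / number of axles
Load = 115.0 / 6
Load = 19.17 tonnes

19.17


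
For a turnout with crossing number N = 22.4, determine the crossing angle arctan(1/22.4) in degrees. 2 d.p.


1/N = 1/22.4 = 0.044643
angle = arctan(0.044643) = 0.044613 rad
angle = 0.044613 * 180/pi = 2.56 degrees

2.56


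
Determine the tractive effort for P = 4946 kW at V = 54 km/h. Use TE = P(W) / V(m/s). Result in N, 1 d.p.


Convert: P = 4946 kW = 4946000 W
V = 54 / 3.6 = 15.0 m/s
TE = 4946000 / 15.0
TE = 329733.3 N

329733.3


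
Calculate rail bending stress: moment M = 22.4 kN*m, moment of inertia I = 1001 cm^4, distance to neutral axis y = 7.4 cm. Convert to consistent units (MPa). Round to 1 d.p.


Convert units:
M = 22.4 kN*m = 22400000 N*mm
y = 7.4 cm = 74 mm
I = 1001 cm^4 = 10010000 mm^4
sigma = 22400000 * 74 / 10010000
sigma = 165.6 MPa

165.6


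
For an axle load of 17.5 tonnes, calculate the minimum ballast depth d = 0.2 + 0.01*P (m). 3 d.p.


d = 0.2 + 0.01 * 17.5
d = 0.2 + 0.175
d = 0.375 m

0.375


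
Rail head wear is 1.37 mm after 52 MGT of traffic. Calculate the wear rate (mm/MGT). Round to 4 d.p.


Wear rate = total wear / cumulative tonnage
Rate = 1.37 / 52
Rate = 0.0263 mm/MGT

0.0263


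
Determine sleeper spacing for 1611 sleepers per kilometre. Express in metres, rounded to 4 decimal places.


Spacing = 1000 m / number of sleepers
Spacing = 1000 / 1611
Spacing = 0.6207 m

0.6207


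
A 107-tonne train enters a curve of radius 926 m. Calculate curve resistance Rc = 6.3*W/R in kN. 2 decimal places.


Rc = 6.3 * W / R
Rc = 6.3 * 107 / 926
Rc = 674.1 / 926
Rc = 0.73 kN

0.73


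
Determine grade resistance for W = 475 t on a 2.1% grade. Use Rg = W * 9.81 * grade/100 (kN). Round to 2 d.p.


Rg = W * 9.81 * grade / 100
Rg = 475 * 9.81 * 2.1 / 100
Rg = 4659.75 * 0.021
Rg = 97.85 kN

97.85


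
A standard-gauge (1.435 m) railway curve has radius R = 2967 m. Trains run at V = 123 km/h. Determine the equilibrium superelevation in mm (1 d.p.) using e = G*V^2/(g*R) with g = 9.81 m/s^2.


Convert speed: V = 123 / 3.6 = 34.1667 m/s
Apply formula: e = 1.435 * 34.1667^2 / (9.81 * 2967)
e = 1.435 * 1167.3611 / 29106.27
e = 0.057553 m = 57.6 mm

57.6


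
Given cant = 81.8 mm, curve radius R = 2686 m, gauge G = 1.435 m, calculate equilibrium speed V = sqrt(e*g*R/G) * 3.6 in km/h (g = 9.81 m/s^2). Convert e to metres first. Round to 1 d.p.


Convert cant: e = 81.8 mm = 0.0818 m
V_ms = sqrt(0.0818 * 9.81 * 2686 / 1.435)
V_ms = sqrt(1502.022431) = 38.7559 m/s
V = 38.7559 * 3.6 = 139.5 km/h

139.5


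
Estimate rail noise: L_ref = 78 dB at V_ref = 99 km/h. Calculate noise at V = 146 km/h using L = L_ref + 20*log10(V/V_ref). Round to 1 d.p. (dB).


V/V_ref = 146 / 99 = 1.474747
log10(1.474747) = 0.168718
20 * 0.168718 = 3.3744
L = 78 + 3.3744 = 81.4 dB

81.4


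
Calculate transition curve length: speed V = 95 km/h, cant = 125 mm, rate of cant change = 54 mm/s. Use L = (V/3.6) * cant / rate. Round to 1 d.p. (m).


Convert speed: V = 95 / 3.6 = 26.3889 m/s
L = 26.3889 * 125 / 54
L = 3298.6111 / 54
L = 61.1 m

61.1


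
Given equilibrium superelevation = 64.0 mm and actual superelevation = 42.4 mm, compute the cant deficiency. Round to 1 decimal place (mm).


Cant deficiency = equilibrium cant - actual cant
CD = 64.0 - 42.4
CD = 21.6 mm

21.6


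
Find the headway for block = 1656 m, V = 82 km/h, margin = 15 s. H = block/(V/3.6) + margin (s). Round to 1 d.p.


V = 82 / 3.6 = 22.7778 m/s
Block traversal time = 1656 / 22.7778 = 72.7024 s
Headway = 72.7024 + 15
Headway = 87.7 s

87.7


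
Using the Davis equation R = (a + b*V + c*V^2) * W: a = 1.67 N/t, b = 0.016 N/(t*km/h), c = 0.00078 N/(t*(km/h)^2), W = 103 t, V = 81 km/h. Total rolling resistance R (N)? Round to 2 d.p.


b*V = 0.016 * 81 = 1.296
c*V^2 = 0.00078 * 6561 = 5.11758
R_per_t = 1.67 + 1.296 + 5.11758 = 8.08358 N/t
R_total = 8.08358 * 103 = 832.61 N

832.61


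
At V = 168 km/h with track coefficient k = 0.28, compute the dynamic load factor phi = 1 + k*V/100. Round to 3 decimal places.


phi = 1 + k * V / 100
phi = 1 + 0.28 * 168 / 100
phi = 1 + 0.4704
phi = 1.470

1.470


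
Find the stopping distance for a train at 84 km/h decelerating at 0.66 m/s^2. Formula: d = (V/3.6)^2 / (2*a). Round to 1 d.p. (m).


Convert speed: V = 84 / 3.6 = 23.3333 m/s
V^2 = 544.4444
d = 544.4444 / (2 * 0.66)
d = 544.4444 / 1.32
d = 412.5 m

412.5


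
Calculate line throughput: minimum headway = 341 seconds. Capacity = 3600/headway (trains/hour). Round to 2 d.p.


Capacity = 3600 / headway
Capacity = 3600 / 341
Capacity = 10.56 trains/hour

10.56


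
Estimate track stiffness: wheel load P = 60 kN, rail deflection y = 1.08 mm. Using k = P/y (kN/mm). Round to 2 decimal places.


Track stiffness k = P / y
k = 60 / 1.08
k = 55.56 kN/mm

55.56


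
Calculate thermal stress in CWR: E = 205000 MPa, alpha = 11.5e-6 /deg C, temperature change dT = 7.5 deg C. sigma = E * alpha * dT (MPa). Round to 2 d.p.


sigma = E * alpha * dT
sigma = 205000 * 11.5e-6 * 7.5
sigma = 2.3575 * 7.5
sigma = 17.68 MPa

17.68


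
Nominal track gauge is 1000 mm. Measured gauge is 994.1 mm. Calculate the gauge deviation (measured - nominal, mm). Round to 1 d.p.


Deviation = measured - nominal
Deviation = 994.1 - 1000
Deviation = -5.9 mm

-5.9


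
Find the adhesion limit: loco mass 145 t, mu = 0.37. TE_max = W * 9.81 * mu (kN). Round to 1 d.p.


TE_max = W * g * mu
TE_max = 145 * 9.81 * 0.37
TE_max = 1422.45 * 0.37
TE_max = 526.3 kN

526.3


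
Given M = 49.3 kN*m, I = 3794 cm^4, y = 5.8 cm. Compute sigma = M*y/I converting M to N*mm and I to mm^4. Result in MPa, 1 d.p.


Convert units:
M = 49.3 kN*m = 49300000 N*mm
y = 5.8 cm = 58 mm
I = 3794 cm^4 = 37940000 mm^4
sigma = 49300000 * 58 / 37940000
sigma = 75.4 MPa

75.4


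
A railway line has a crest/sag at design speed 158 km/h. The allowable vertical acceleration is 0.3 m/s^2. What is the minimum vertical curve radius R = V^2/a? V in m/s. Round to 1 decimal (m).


Convert speed: V = 158 / 3.6 = 43.8889 m/s
V^2 = 1926.2346 m^2/s^2
R_v = 1926.2346 / 0.3
R_v = 6420.8 m

6420.8


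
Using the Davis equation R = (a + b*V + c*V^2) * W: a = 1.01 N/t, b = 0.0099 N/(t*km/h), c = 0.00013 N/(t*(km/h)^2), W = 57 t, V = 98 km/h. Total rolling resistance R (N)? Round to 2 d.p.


b*V = 0.0099 * 98 = 0.9702
c*V^2 = 0.00013 * 9604 = 1.24852
R_per_t = 1.01 + 0.9702 + 1.24852 = 3.22872 N/t
R_total = 3.22872 * 57 = 184.04 N

184.04


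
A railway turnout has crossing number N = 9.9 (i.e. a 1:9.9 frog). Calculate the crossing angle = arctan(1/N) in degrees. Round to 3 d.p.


1/N = 1/9.9 = 0.10101
angle = arctan(0.10101) = 0.100669 rad
angle = 0.100669 * 180/pi = 5.768 degrees

5.768


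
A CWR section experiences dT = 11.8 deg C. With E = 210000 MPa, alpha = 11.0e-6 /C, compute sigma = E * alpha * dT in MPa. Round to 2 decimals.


sigma = E * alpha * dT
sigma = 210000 * 11.0e-6 * 11.8
sigma = 2.31 * 11.8
sigma = 27.26 MPa

27.26


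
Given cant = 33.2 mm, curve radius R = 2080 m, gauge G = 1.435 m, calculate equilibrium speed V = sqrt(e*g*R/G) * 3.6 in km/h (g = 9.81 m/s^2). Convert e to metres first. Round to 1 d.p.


Convert cant: e = 33.2 mm = 0.0332 m
V_ms = sqrt(0.0332 * 9.81 * 2080 / 1.435)
V_ms = sqrt(472.083178) = 21.7275 m/s
V = 21.7275 * 3.6 = 78.2 km/h

78.2


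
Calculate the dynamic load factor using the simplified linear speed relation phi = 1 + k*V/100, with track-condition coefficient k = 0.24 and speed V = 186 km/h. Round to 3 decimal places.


phi = 1 + k * V / 100
phi = 1 + 0.24 * 186 / 100
phi = 1 + 0.4464
phi = 1.446

1.446


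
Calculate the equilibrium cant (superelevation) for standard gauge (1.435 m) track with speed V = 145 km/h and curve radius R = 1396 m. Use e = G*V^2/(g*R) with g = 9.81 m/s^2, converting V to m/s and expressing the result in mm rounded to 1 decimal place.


Convert speed: V = 145 / 3.6 = 40.2778 m/s
Apply formula: e = 1.435 * 40.2778^2 / (9.81 * 1396)
e = 1.435 * 1622.2994 / 13694.76
e = 0.169992 m = 170.0 mm

170.0


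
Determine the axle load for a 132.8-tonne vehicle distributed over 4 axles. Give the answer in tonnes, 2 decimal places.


Load per axle = total weight / number of axles
Load = 132.8 / 4
Load = 33.20 tonnes

33.20


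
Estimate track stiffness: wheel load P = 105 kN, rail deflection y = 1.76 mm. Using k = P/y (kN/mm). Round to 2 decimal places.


Track stiffness k = P / y
k = 105 / 1.76
k = 59.66 kN/mm

59.66


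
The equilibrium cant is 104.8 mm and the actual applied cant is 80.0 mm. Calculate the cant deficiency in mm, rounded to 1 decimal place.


Cant deficiency = equilibrium cant - actual cant
CD = 104.8 - 80.0
CD = 24.8 mm

24.8


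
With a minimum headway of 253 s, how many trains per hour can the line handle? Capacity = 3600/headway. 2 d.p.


Capacity = 3600 / headway
Capacity = 3600 / 253
Capacity = 14.23 trains/hour

14.23


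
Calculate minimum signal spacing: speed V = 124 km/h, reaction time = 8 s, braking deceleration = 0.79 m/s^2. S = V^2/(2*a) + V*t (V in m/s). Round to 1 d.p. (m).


V = 124 / 3.6 = 34.4444 m/s
Braking distance = 34.4444^2 / (2*0.79) = 750.8986 m
Sighting distance = 34.4444 * 8 = 275.5556 m
S = 750.8986 + 275.5556 = 1026.5 m

1026.5


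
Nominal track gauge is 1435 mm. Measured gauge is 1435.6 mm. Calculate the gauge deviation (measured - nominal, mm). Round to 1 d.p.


Deviation = measured - nominal
Deviation = 1435.6 - 1435
Deviation = 0.6 mm

0.6


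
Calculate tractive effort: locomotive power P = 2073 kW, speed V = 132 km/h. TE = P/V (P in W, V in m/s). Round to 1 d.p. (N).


Convert: P = 2073 kW = 2073000 W
V = 132 / 3.6 = 36.6667 m/s
TE = 2073000 / 36.6667
TE = 56536.4 N

56536.4


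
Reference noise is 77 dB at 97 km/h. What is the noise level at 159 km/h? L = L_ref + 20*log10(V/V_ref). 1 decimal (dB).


V/V_ref = 159 / 97 = 1.639175
log10(1.639175) = 0.214625
20 * 0.214625 = 4.2925
L = 77 + 4.2925 = 81.3 dB

81.3


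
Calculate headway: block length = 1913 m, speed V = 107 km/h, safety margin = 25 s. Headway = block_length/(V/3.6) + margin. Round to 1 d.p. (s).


V = 107 / 3.6 = 29.7222 m/s
Block traversal time = 1913 / 29.7222 = 64.3626 s
Headway = 64.3626 + 25
Headway = 89.4 s

89.4


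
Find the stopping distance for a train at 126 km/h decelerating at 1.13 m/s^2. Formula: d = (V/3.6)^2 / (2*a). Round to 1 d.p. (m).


Convert speed: V = 126 / 3.6 = 35.0 m/s
V^2 = 1225.0
d = 1225.0 / (2 * 1.13)
d = 1225.0 / 2.26
d = 542.0 m

542.0


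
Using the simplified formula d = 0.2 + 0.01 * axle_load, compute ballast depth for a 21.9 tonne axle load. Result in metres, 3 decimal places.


d = 0.2 + 0.01 * 21.9
d = 0.2 + 0.219
d = 0.419 m

0.419


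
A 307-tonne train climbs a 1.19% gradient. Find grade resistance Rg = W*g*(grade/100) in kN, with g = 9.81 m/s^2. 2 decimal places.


Rg = W * 9.81 * grade / 100
Rg = 307 * 9.81 * 1.19 / 100
Rg = 3011.67 * 0.0119
Rg = 35.84 kN

35.84


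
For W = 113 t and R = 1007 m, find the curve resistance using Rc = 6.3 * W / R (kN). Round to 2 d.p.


Rc = 6.3 * W / R
Rc = 6.3 * 113 / 1007
Rc = 711.9 / 1007
Rc = 0.71 kN

0.71


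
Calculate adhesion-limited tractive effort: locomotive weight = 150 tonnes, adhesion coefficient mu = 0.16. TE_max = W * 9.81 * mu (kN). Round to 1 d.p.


TE_max = W * g * mu
TE_max = 150 * 9.81 * 0.16
TE_max = 1471.5 * 0.16
TE_max = 235.4 kN

235.4


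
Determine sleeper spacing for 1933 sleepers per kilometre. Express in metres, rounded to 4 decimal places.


Spacing = 1000 m / number of sleepers
Spacing = 1000 / 1933
Spacing = 0.5173 m

0.5173


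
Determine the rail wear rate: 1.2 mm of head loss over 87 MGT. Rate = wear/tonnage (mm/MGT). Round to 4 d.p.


Wear rate = total wear / cumulative tonnage
Rate = 1.2 / 87
Rate = 0.0138 mm/MGT

0.0138


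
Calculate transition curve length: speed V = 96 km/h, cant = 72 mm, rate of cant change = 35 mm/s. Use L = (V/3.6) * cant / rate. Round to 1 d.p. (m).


Convert speed: V = 96 / 3.6 = 26.6667 m/s
L = 26.6667 * 72 / 35
L = 1920.0 / 35
L = 54.9 m

54.9


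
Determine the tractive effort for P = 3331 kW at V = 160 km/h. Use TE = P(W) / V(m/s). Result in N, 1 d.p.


Convert: P = 3331 kW = 3331000 W
V = 160 / 3.6 = 44.4444 m/s
TE = 3331000 / 44.4444
TE = 74947.5 N

74947.5


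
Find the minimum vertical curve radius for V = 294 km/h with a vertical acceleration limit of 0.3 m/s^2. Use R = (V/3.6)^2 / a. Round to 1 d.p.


Convert speed: V = 294 / 3.6 = 81.6667 m/s
V^2 = 6669.4444 m^2/s^2
R_v = 6669.4444 / 0.3
R_v = 22231.5 m

22231.5


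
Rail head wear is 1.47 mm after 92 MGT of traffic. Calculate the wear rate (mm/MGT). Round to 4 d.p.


Wear rate = total wear / cumulative tonnage
Rate = 1.47 / 92
Rate = 0.0160 mm/MGT

0.0160


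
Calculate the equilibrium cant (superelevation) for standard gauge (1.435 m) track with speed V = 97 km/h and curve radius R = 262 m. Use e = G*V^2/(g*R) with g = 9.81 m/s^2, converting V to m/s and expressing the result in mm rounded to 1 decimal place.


Convert speed: V = 97 / 3.6 = 26.9444 m/s
Apply formula: e = 1.435 * 26.9444^2 / (9.81 * 262)
e = 1.435 * 726.0031 / 2570.22
e = 0.405341 m = 405.3 mm

405.3


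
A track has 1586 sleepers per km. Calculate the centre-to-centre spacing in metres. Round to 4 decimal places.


Spacing = 1000 m / number of sleepers
Spacing = 1000 / 1586
Spacing = 0.6305 m

0.6305


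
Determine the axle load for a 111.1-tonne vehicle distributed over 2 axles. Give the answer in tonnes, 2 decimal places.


Load per axle = total weight / number of axles
Load = 111.1 / 2
Load = 55.55 tonnes

55.55


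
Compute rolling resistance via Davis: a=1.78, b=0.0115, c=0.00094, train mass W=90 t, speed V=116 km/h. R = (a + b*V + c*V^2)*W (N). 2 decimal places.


b*V = 0.0115 * 116 = 1.334
c*V^2 = 0.00094 * 13456 = 12.64864
R_per_t = 1.78 + 1.334 + 12.64864 = 15.76264 N/t
R_total = 15.76264 * 90 = 1418.64 N

1418.64


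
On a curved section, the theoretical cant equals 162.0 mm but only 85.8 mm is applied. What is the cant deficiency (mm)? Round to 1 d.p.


Cant deficiency = equilibrium cant - actual cant
CD = 162.0 - 85.8
CD = 76.2 mm

76.2


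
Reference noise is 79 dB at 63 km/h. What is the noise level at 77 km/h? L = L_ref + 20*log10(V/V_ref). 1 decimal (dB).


V/V_ref = 77 / 63 = 1.222222
log10(1.222222) = 0.08715
20 * 0.08715 = 1.743
L = 79 + 1.743 = 80.7 dB

80.7


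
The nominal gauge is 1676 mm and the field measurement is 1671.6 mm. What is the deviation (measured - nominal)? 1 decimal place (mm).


Deviation = measured - nominal
Deviation = 1671.6 - 1676
Deviation = -4.4 mm

-4.4


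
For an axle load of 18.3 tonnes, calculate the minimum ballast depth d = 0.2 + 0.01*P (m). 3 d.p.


d = 0.2 + 0.01 * 18.3
d = 0.2 + 0.183
d = 0.383 m

0.383


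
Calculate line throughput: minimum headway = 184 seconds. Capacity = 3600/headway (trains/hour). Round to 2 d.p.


Capacity = 3600 / headway
Capacity = 3600 / 184
Capacity = 19.57 trains/hour

19.57


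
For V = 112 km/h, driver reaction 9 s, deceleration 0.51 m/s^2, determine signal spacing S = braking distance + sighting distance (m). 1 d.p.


V = 112 / 3.6 = 31.1111 m/s
Braking distance = 31.1111^2 / (2*0.51) = 948.9228 m
Sighting distance = 31.1111 * 9 = 280.0 m
S = 948.9228 + 280.0 = 1228.9 m

1228.9


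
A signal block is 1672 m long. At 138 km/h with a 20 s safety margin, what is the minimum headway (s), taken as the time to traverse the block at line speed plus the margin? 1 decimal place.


V = 138 / 3.6 = 38.3333 m/s
Block traversal time = 1672 / 38.3333 = 43.6174 s
Headway = 43.6174 + 20
Headway = 63.6 s

63.6


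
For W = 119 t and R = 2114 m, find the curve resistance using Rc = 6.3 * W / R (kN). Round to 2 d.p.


Rc = 6.3 * W / R
Rc = 6.3 * 119 / 2114
Rc = 749.7 / 2114
Rc = 0.35 kN

0.35
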